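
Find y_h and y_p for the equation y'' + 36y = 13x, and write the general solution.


Homogeneous: r² + 36 = 0 ⇒ r = ±6i, y_h = C₁cos(6x) + C₂sin(6x).
Polynomial forcing; try y_p = Ax + B. Then y_p'' + 36 y_p = 36(Ax + B) = 13x, so B = 0 and A = 13/36.
General solution: y = C₁cos(6x) + C₂sin(6x) + (13/36)x.


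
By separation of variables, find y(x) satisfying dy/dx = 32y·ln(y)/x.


Separate: dy/[y ln(y)] = 32 dx/x.
Substitute u = ln(y): du/u = 32 dx/x.
Integrate: ln|ln(y)| = 32ln|x| + C₀, hence ln(y) = C·x^32.


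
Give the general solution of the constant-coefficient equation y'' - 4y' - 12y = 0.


Characteristic equation: r² - 4r - 12 = 0.
Factor: (r + 2)(r - 6) = 0 ⇒ r = -2, 6 (distinct real).
General solution: y = C₁e^(-2x) + C₂e^(6x).


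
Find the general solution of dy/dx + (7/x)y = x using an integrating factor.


P(x) = 7/x ⇒ μ = x^7.
(x^7 y)' = x^7·x^1 = x^8.
Integrate: x^7 y = x^9/(9) + C.
Solve for y: y = (1/9)x^2 + C/x^7.


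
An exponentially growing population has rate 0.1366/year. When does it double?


Exponential growth: P(t) = P₀ e^(0.1366t). Set P(t)/P₀ = 2: e^(0.1366t) = 2.
Solve: t = ln(2)/0.1366 ≈ 5.07 years.


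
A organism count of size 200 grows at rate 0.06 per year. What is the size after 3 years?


The ODE dP/dt = 0.06P has solution P(t) = P(0)e^(0.06t).
Substitute P(0) = 200 and t = 3: P(3) = 200 e^(0.18) ≈ 239.


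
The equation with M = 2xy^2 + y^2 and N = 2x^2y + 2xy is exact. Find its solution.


Check exactness: ∂M/∂y = 4xy + 2y and ∂N/∂x = 4xy + 2y; equal, so the equation is exact.
Integrate M with respect to x (treating y as constant): ∫M dx = x^2y^2 + xy^2 + h(y).
Differentiate w.r.t. y and set equal to N: all terms match, so h'(y) = 0 and h is a constant absorbed into C.
General solution: x^2y^2 + xy^2 = C.


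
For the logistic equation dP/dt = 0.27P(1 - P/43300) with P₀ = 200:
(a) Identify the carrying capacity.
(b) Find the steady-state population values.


Logistic ODE dP/dt = 0.27P(1 - P/43300) has equilibria where dP/dt = 0, i.e. P = 0 or P = 43300.
The coefficient (1 - P/K) = 0 when P = K, identifying K = 43300 as the carrying capacity.
(a) K = 43300; (b) equilibria P = 0 and P = 43300.


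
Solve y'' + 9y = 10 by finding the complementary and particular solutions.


Homogeneous part: r² + 9 = 0 ⇒ r = ±3i, so y_h = C₁cos(3x) + C₂sin(3x).
Try constant y_p = A; plug in: 9A = 10 ⇒ A = 10/9.
General solution: y = C₁cos(3x) + C₂sin(3x) + 10/9.


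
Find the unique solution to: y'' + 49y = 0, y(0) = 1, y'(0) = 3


Characteristic roots of r² + 49 = 0 are ±7i, so y = C₁cos(7x) + C₂sin(7x).
Apply y(0) = 1: C₁ = 1. Differentiate and apply y'(0) = 3: 7·C₂ = 3, so C₂ = 3/7.
Particular solution: y = cos(7x) + (3/7)sin(7x).


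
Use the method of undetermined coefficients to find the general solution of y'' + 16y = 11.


Homogeneous part: r² + 16 = 0 ⇒ r = ±4i, so y_h = C₁cos(4x) + C₂sin(4x).
Try constant y_p = A; plug in: 16A = 11 ⇒ A = 11/16.
General solution: y = C₁cos(4x) + C₂sin(4x) + 11/16.


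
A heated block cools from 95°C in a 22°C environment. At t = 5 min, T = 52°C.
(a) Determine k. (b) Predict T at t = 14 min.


Newton's law: T(t) = T_a + (T₀ - T_a)e^(-kt).
(a) Use T(5) = 52: (52 - 22)/(95 - 22) = e^(-k·5), so k = -ln(0.411)/5 ≈ 0.1779.
(b) Apply k to t = 14: T(14) = 22 + (73)e^(-2.490) ≈ 28.1°C.


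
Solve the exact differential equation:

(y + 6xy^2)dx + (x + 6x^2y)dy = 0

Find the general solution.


Check exactness: ∂M/∂y = 1 + 12xy and ∂N/∂x = 1 + 12xy; equal, so the equation is exact.
Integrate M with respect to x (treating y as constant): ∫M dx = xy + 3x^2y^2 + h(y).
Differentiate w.r.t. y and set equal to N: all terms match, so h'(y) = 0 and h is a constant absorbed into C.
General solution: xy + 3x^2y^2 = C.


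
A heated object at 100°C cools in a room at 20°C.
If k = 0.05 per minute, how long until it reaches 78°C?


From T(t) = T_a + (T₀ - T_a)e^(-kt), set T(t) = 78:
(78 - 20) / (100 - 20) = e^(-0.05t), so t = -ln(0.725)/0.05 ≈ 6.4 minutes.


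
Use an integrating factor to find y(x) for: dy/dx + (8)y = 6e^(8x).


P(x) = 8 ⇒ μ = e^(8x).
(μ y)' = 6e^(16x) ⇒ μ y = (6/16)e^(16x) + C.
Divide by μ: y = (3/8)e^(8x) + Ce^(-8x).


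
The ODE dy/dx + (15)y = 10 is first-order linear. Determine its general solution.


P(x) = 15, Q(x) = 10; integrating factor μ = e^(15x).
(μ y)' = 10e^(15x) ⇒ μ y = (2/3)e^(15x) + C.
Divide by μ: y = 2/3 + Ce^(-15x).


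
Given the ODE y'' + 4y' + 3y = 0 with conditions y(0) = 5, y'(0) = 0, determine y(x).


Characteristic roots of r² + 4r + 3 = 0 are -3, -1.
General solution y = c₁ e^(-3x) + c₂ e^(-x).
Apply y(0) = 5: c₁ + c₂ = 5. Apply y'(0) = 0: -3 c₁ - 1 c₂ = 0.
Solve: c₁ = -5/2, c₂ = 15/2.
Particular solution: y = -(5/2)e^(-3x) + (15/2)e^(-x).


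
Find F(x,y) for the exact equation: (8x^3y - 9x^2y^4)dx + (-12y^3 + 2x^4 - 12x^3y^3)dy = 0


Check exactness: ∂M/∂y = 8x^3 - 36x^2y^3 and ∂N/∂x = 8x^3 - 36x^2y^3; equal, so the equation is exact.
Integrate M with respect to x (treating y as constant): ∫M dx = 2x^4y - 3x^3y^4 + h(y).
Differentiate w.r.t. y and set equal to N: the x-dependent terms already match, leaving h'(y) = -12y^3. Integrate: h(y) = -3y^4.
So F(x,y) = -3y^4 + 2x^4y - 3x^3y^4.
General solution: -3y^4 + 2x^4y - 3x^3y^4 = C.


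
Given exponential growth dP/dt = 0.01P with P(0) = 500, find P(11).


The ODE dP/dt = 0.01P has solution P(t) = P(0)e^(0.01t).
Substitute P(0) = 500 and t = 11: P(11) = 500 e^(0.11) ≈ 558.


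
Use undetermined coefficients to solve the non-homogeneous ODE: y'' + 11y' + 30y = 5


Characteristic roots of r² + 11r + 30 = 0 are -6, -5.
y_h = C₁e^(-6x) + C₂e^(-5x).
Constant forcing; try y_p = A. Then 30A = 5 ⇒ A = 1/6.
General solution: y = C₁e^(-6x) + C₂e^(-5x) + 1/6.


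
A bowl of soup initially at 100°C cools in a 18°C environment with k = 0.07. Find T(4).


Newton's law: dT/dt = -k(T - T_a) has solution T(t) = T_a + (T₀ - T_a)e^(-kt).
Plug in T_a = 18, T₀ = 100, k = 0.07, t = 4: T(4) = 18 + (82)e^(-0.28) ≈ 80.0°C.


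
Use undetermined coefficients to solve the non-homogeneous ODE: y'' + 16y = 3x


Homogeneous: r² + 16 = 0 ⇒ r = ±4i, y_h = C₁cos(4x) + C₂sin(4x).
Polynomial forcing; try y_p = Ax + B. Then y_p'' + 16 y_p = 16(Ax + B) = 3x, so B = 0 and A = 3/16.
General solution: y = C₁cos(4x) + C₂sin(4x) + (3/16)x.


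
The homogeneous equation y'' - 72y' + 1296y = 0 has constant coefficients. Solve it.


Characteristic equation: r² - 72r + 1296 = 0, i.e. (r - 36)² = 0.
Repeated root r = 36; include an x factor for the second linearly independent solution.
General solution: y = (C₁ + C₂x)e^(36x).


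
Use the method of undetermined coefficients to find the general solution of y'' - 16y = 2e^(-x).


Characteristic roots of r² - 16 = 0 are -4, 4.
y_h = C₁e^(-4x) + C₂e^(4x).
Forcing exponent -1 is not a characteristic root; try y_p = Ae^(-x).
Substitute: A·(1 + (0)·-1 + (-16)) = A·-15 = 2, so A = -2/15.
General solution: y = C₁e^(-4x) + C₂e^(4x) - (2/15)e^(-x).


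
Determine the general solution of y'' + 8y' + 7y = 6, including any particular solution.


Characteristic roots of r² + 8r + 7 = 0 are -1, -7.
y_h = C₁e^(-x) + C₂e^(-7x).
Constant forcing; try y_p = A. Then 7A = 6 ⇒ A = 6/7.
General solution: y = C₁e^(-x) + C₂e^(-7x) + 6/7.


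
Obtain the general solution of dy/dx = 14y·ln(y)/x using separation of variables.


Separate: dy/[y ln(y)] = 14 dx/x.
Substitute u = ln(y): du/u = 14 dx/x.
Integrate: ln|ln(y)| = 14ln|x| + C₀, hence ln(y) = C·x^14.


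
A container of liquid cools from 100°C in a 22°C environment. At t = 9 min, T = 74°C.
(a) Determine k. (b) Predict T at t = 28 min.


Newton's law: T(t) = T_a + (T₀ - T_a)e^(-kt).
(a) Use T(9) = 74: (74 - 22)/(100 - 22) = e^(-k·9), so k = -ln(0.667)/9 ≈ 0.0451.
(b) Apply k to t = 28: T(28) = 22 + (78)e^(-1.261) ≈ 44.1°C.


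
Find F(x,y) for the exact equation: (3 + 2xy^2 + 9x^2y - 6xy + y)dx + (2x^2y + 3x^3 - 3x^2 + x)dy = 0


Check exactness: ∂M/∂y = 4xy + 9x^2 - 6x + 1 and ∂N/∂x = 4xy + 9x^2 - 6x + 1; equal, so the equation is exact.
Integrate M with respect to x (treating y as constant): ∫M dx = 3x + x^2y^2 + 3x^3y - 3x^2y + xy + h(y).
Differentiate w.r.t. y and set equal to N: all terms match, so h'(y) = 0 and h is a constant absorbed into C.
General solution: 3x + x^2y^2 + 3x^3y - 3x^2y + xy = C.


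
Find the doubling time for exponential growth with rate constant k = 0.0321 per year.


Exponential growth: P(t) = P₀ e^(0.0321t). Set P(t)/P₀ = 2: e^(0.0321t) = 2.
Solve: t = ln(2)/0.0321 ≈ 21.59 years.


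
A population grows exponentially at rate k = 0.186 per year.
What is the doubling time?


Exponential growth: P(t) = P₀ e^(0.186t). Set P(t)/P₀ = 2: e^(0.186t) = 2.
Solve: t = ln(2)/0.186 ≈ 3.73 years.


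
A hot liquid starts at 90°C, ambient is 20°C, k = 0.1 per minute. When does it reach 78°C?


From T(t) = T_a + (T₀ - T_a)e^(-kt), set T(t) = 78:
(78 - 20) / (90 - 20) = e^(-0.1t), so t = -ln(0.829)/0.1 ≈ 1.9 minutes.


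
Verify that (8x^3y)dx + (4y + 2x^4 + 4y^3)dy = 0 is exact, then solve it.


Check exactness: ∂M/∂y = 8x^3 and ∂N/∂x = 8x^3; equal, so the equation is exact.
Integrate M with respect to x (treating y as constant): ∫M dx = 2x^4y + h(y).
Differentiate w.r.t. y and set equal to N: the x-dependent terms already match, leaving h'(y) = 4y + 4y^3. Integrate: h(y) = 2y^2 + y^4.
So F(x,y) = 2y^2 + 2x^4y + y^4.
General solution: 2y^2 + 2x^4y + y^4 = C.


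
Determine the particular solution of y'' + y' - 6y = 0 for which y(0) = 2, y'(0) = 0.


Characteristic roots of r² + r - 6 = 0 are 2, -3.
General solution y = c₁ e^(2x) + c₂ e^(-3x).
Apply y(0) = 2: c₁ + c₂ = 2. Apply y'(0) = 0: 2 c₁ - 3 c₂ = 0.
Solve: c₁ = 6/5, c₂ = 4/5.
Particular solution: y = (6/5)e^(2x) + (4/5)e^(-3x).


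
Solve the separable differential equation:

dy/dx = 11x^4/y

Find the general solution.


Separate variables: y dy = 11x^4 dx.
Integrate both sides: y²/2 = (11/5)x^5 + C₀.
Multiply by 2: y² = (22/5)x^5 + C.


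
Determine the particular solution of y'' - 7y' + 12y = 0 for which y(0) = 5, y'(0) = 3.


Characteristic roots of r² - 7r + 12 = 0 are 3, 4.
General solution y = c₁ e^(3x) + c₂ e^(4x).
Apply y(0) = 5: c₁ + c₂ = 5. Apply y'(0) = 3: 3 c₁ + 4 c₂ = 3.
Solve: c₁ = 17, c₂ = -12.
Particular solution: y = 17e^(3x) - 12e^(4x).


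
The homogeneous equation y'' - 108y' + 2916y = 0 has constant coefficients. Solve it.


Characteristic equation: r² - 108r + 2916 = 0, i.e. (r - 54)² = 0.
Repeated root r = 54; include an x factor for the second linearly independent solution.
General solution: y = (C₁ + C₂x)e^(54x).


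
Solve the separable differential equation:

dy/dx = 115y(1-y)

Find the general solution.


Separate: dy/[y(1-y)] = 115 dx.
Partial fractions: 1/[y(1-y)] = 1/y + 1/(1-y).
Integrate: ln|y/(1-y)| = 115x + C₀.
Solve for y: y = 1/(1 + Ce^(-115x)).


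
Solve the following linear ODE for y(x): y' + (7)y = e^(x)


P(x) = 7 ⇒ μ = e^(7x).
(μ y)' = e^(8x) ⇒ μ y = e^(8x)/8 + C.
Divide by μ: y = (1/8)e^(x) + Ce^(-7x).


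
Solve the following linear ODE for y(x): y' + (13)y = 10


P(x) = 13, Q(x) = 10; integrating factor μ = e^(13x).
(μ y)' = 10e^(13x) ⇒ μ y = (10/13)e^(13x) + C.
Divide by μ: y = 10/13 + Ce^(-13x).


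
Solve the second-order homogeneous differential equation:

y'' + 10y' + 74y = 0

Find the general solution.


Characteristic equation: r² + 10r + 74 = 0.
Discriminant is negative; roots r = -5 ± 7i (complex conjugate pair).
General solution uses e^(α x)(C₁ cos(β x) + C₂ sin(β x)): y = e^(-5x)(C₁cos(7x) + C₂sin(7x)).


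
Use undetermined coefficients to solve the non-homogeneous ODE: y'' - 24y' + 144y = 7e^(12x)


Characteristic polynomial (r - 12)² = 0; repeated root r = 12.
y_h = (C₁ + C₂x)e^(12x). Forcing matches the repeated root (resonance), so try y_p = Ax² e^(12x).
Substitute and solve for A: 2A = 7, so A = 7/2.
General solution: y = (C₁ + C₂x + (7/2)x²)e^(12x).


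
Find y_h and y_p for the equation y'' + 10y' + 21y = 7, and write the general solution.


Characteristic roots of r² + 10r + 21 = 0 are -3, -7.
y_h = C₁e^(-3x) + C₂e^(-7x).
Constant forcing; try y_p = A. Then 21A = 7 ⇒ A = 1/3.
General solution: y = C₁e^(-3x) + C₂e^(-7x) + 1/3.


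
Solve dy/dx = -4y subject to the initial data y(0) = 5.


General solution of y' = -4y is y = Ce^(-4x).
Apply y(0) = 5: C = 5.
Particular solution: y = 5e^(-4x).


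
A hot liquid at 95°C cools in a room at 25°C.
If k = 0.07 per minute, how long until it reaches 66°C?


From T(t) = T_a + (T₀ - T_a)e^(-kt), set T(t) = 66:
(66 - 25) / (95 - 25) = e^(-0.07t), so t = -ln(0.586)/0.07 ≈ 7.6 minutes.


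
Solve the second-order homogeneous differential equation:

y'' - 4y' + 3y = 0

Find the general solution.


Characteristic equation: r² - 4r + 3 = 0.
Factor: (r - 3)(r - 1) = 0 ⇒ r = 3, 1 (distinct real).
General solution: y = C₁e^(3x) + C₂e^(x).


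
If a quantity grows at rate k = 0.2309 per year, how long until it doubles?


Exponential growth: P(t) = P₀ e^(0.2309t). Set P(t)/P₀ = 2: e^(0.2309t) = 2.
Solve: t = ln(2)/0.2309 ≈ 3.00 years.


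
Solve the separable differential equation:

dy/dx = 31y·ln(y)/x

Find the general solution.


Separate: dy/[y ln(y)] = 31 dx/x.
Substitute u = ln(y): du/u = 31 dx/x.
Integrate: ln|ln(y)| = 31ln|x| + C₀, hence ln(y) = C·x^31.


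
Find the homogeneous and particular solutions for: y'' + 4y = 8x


Homogeneous: r² + 4 = 0 ⇒ r = ±2i, y_h = C₁cos(2x) + C₂sin(2x).
Polynomial forcing; try y_p = Ax + B. Then y_p'' + 4 y_p = 4(Ax + B) = 8x, so B = 0 and A = 2.
General solution: y = C₁cos(2x) + C₂sin(2x) + 2x.


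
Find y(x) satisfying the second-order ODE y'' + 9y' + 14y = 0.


Characteristic equation: r² + 9r + 14 = 0.
Factor: (r + 7)(r + 2) = 0 ⇒ r = -7, -2 (distinct real).
General solution: y = C₁e^(-7x) + C₂e^(-2x).


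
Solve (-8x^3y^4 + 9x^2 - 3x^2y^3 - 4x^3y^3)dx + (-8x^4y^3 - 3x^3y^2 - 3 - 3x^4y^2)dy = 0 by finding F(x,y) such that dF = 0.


Check exactness: ∂M/∂y = -32x^3y^3 - 9x^2y^2 - 12x^3y^2 and ∂N/∂x = -32x^3y^3 - 9x^2y^2 - 12x^3y^2; equal, so the equation is exact.
Integrate M with respect to x (treating y as constant): ∫M dx = -2x^4y^4 + 3x^3 - x^3y^3 - x^4y^3 + h(y).
Differentiate w.r.t. y and set equal to N: the x-dependent terms already match, leaving h'(y) = -3. Integrate: h(y) = -3y.
So F(x,y) = -2x^4y^4 + 3x^3 - x^3y^3 - 3y - x^4y^3.
General solution: -2x^4y^4 + 3x^3 - x^3y^3 - 3y - x^4y^3 = C.


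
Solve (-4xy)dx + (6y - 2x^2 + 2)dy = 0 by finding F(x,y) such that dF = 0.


Check exactness: ∂M/∂y = -4x and ∂N/∂x = -4x; equal, so the equation is exact.
Integrate M with respect to x (treating y as constant): ∫M dx = -2x^2y + h(y).
Differentiate w.r.t. y and set equal to N: the x-dependent terms already match, leaving h'(y) = 6y + 2. Integrate: h(y) = 3y^2 + 2y.
So F(x,y) = 3y^2 - 2x^2y + 2y.
General solution: 3y^2 - 2x^2y + 2y = C.


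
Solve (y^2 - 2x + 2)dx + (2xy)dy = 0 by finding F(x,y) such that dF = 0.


Check exactness: ∂M/∂y = 2y and ∂N/∂x = 2y; equal, so the equation is exact.
Integrate M with respect to x (treating y as constant): ∫M dx = xy^2 - x^2 + 2x + h(y).
Differentiate w.r.t. y and set equal to N: all terms match, so h'(y) = 0 and h is a constant absorbed into C.
General solution: xy^2 - x^2 + 2x = C.


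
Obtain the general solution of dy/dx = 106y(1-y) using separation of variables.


Separate: dy/[y(1-y)] = 106 dx.
Partial fractions: 1/[y(1-y)] = 1/y + 1/(1-y).
Integrate: ln|y/(1-y)| = 106x + C₀.
Solve for y: y = 1/(1 + Ce^(-106x)).


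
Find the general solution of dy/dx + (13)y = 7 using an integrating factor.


P(x) = 13, Q(x) = 7; integrating factor μ = e^(13x).
(μ y)' = 7e^(13x) ⇒ μ y = (7/13)e^(13x) + C.
Divide by μ: y = 7/13 + Ce^(-13x).


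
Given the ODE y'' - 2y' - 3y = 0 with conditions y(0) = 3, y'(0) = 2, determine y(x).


Characteristic roots of r² - 2r - 3 = 0 are -1, 3.
General solution y = c₁ e^(-x) + c₂ e^(3x).
Apply y(0) = 3: c₁ + c₂ = 3. Apply y'(0) = 2: -1 c₁ + 3 c₂ = 2.
Solve: c₁ = 7/4, c₂ = 5/4.
Particular solution: y = (7/4)e^(-x) + (5/4)e^(3x).


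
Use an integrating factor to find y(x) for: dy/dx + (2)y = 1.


P(x) = 2, Q(x) = 1; integrating factor μ = e^(2x).
(μ y)' = e^(2x) ⇒ μ y = (1/2)e^(2x) + C.
Divide by μ: y = 1/2 + Ce^(-2x).


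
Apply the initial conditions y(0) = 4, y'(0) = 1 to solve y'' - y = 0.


Characteristic roots of r² - 1 = 0 are 1, -1.
General solution y = c₁ e^(x) + c₂ e^(-x).
Apply y(0) = 4: c₁ + c₂ = 4. Apply y'(0) = 1: 1 c₁ - 1 c₂ = 1.
Solve: c₁ = 5/2, c₂ = 3/2.
Particular solution: y = (5/2)e^(x) + (3/2)e^(-x).


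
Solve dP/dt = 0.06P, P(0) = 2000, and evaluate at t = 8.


The ODE dP/dt = 0.06P has solution P(t) = P(0)e^(0.06t).
Substitute P(0) = 2000 and t = 8: P(8) = 2000 e^(0.48) ≈ 3232.


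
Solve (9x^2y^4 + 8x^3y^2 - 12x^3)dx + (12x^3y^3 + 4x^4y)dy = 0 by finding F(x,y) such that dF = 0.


Check exactness: ∂M/∂y = 36x^2y^3 + 16x^3y and ∂N/∂x = 36x^2y^3 + 16x^3y; equal, so the equation is exact.
Integrate M with respect to x (treating y as constant): ∫M dx = 3x^3y^4 + 2x^4y^2 - 3x^4 + h(y).
Differentiate w.r.t. y and set equal to N: all terms match, so h'(y) = 0 and h is a constant absorbed into C.
General solution: 3x^3y^4 + 2x^4y^2 - 3x^4 = C.


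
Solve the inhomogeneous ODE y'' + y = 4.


Homogeneous part: r² + 1 = 0 ⇒ r = ±1i, so y_h = C₁cos(x) + C₂sin(x).
Try constant y_p = A; plug in: 1A = 4 ⇒ A = 4.
General solution: y = C₁cos(x) + C₂sin(x) + 4.


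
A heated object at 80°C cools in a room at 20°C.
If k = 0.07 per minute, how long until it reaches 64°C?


From T(t) = T_a + (T₀ - T_a)e^(-kt), set T(t) = 64:
(64 - 20) / (80 - 20) = e^(-0.07t), so t = -ln(0.733)/0.07 ≈ 4.4 minutes.


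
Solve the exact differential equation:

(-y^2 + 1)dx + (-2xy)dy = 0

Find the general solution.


Check exactness: ∂M/∂y = -2y and ∂N/∂x = -2y; equal, so the equation is exact.
Integrate M with respect to x (treating y as constant): ∫M dx = -xy^2 + x + h(y).
Differentiate w.r.t. y and set equal to N: all terms match, so h'(y) = 0 and h is a constant absorbed into C.
General solution: -xy^2 + x = C.


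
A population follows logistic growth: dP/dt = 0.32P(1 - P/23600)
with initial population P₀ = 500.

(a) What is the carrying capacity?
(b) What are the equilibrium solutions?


Logistic ODE dP/dt = 0.32P(1 - P/23600) has equilibria where dP/dt = 0, i.e. P = 0 or P = 23600.
The coefficient (1 - P/K) = 0 when P = K, identifying K = 23600 as the carrying capacity.
(a) K = 23600; (b) equilibria P = 0 and P = 23600.


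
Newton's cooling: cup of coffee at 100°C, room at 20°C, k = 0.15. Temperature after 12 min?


Newton's law: dT/dt = -k(T - T_a) has solution T(t) = T_a + (T₀ - T_a)e^(-kt).
Plug in T_a = 20, T₀ = 100, k = 0.15, t = 12: T(12) = 20 + (80)e^(-1.80) ≈ 33.2°C.


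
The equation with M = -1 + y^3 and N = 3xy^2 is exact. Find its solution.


Check exactness: ∂M/∂y = 3y^2 and ∂N/∂x = 3y^2; equal, so the equation is exact.
Integrate M with respect to x (treating y as constant): ∫M dx = -x + xy^3 + h(y).
Differentiate w.r.t. y and set equal to N: all terms match, so h'(y) = 0 and h is a constant absorbed into C.
General solution: -x + xy^3 = C.


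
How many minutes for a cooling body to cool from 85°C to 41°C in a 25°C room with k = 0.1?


From T(t) = T_a + (T₀ - T_a)e^(-kt), set T(t) = 41:
(41 - 25) / (85 - 25) = e^(-0.1t), so t = -ln(0.267)/0.1 ≈ 13.2 minutes.


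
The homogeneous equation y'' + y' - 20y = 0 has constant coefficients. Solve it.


Characteristic equation: r² + r - 20 = 0.
Factor: (r - 4)(r + 5) = 0 ⇒ r = 4, -5 (distinct real).
General solution: y = C₁e^(4x) + C₂e^(-5x).


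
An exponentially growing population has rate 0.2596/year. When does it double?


Exponential growth: P(t) = P₀ e^(0.2596t). Set P(t)/P₀ = 2: e^(0.2596t) = 2.
Solve: t = ln(2)/0.2596 ≈ 2.67 years.


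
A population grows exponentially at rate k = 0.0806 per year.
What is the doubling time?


Exponential growth: P(t) = P₀ e^(0.0806t). Set P(t)/P₀ = 2: e^(0.0806t) = 2.
Solve: t = ln(2)/0.0806 ≈ 8.60 years.


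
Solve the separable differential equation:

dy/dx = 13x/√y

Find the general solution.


Separate: √y dy = 13x dx.
Integrate: (2/3)y^(3/2) = (13/2)x² + C.


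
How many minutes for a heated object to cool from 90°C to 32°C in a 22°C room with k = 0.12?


From T(t) = T_a + (T₀ - T_a)e^(-kt), set T(t) = 32:
(32 - 22) / (90 - 22) = e^(-0.12t), so t = -ln(0.147)/0.12 ≈ 16.0 minutes.


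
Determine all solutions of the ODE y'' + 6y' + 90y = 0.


Characteristic equation: r² + 6r + 90 = 0.
Discriminant is negative; roots r = -3 ± 9i (complex conjugate pair).
General solution uses e^(α x)(C₁ cos(β x) + C₂ sin(β x)): y = e^(-3x)(C₁cos(9x) + C₂sin(9x)).


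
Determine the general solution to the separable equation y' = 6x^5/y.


Separate variables: y dy = 6x^5 dx.
Integrate both sides: y²/2 = x^6 + C₀.
Multiply by 2: y² = 2x^6 + C.


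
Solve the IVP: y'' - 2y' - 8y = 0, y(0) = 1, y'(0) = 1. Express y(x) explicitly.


Characteristic roots of r² - 2r - 8 = 0 are 4, -2.
General solution y = c₁ e^(4x) + c₂ e^(-2x).
Apply y(0) = 1: c₁ + c₂ = 1. Apply y'(0) = 1: 4 c₁ - 2 c₂ = 1.
Solve: c₁ = 1/2, c₂ = 1/2.
Particular solution: y = (1/2)e^(4x) + (1/2)e^(-2x).


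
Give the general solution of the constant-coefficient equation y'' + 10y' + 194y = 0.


Characteristic equation: r² + 10r + 194 = 0.
Discriminant is negative; roots r = -5 ± 13i (complex conjugate pair).
General solution uses e^(α x)(C₁ cos(β x) + C₂ sin(β x)): y = e^(-5x)(C₁cos(13x) + C₂sin(13x)).


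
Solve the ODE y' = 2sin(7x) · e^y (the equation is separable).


Separate: e^(-y) dy = 2sin(7x) dx.
Integrate: -e^(-y) = -(2/7)cos(7x) + C₀.
Rearrange: e^(-y) = (2/7)cos(7x) + C.


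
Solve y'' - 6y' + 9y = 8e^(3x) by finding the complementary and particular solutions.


Characteristic polynomial (r - 3)² = 0; repeated root r = 3.
y_h = (C₁ + C₂x)e^(3x). Forcing matches the repeated root (resonance), so try y_p = Ax² e^(3x).
Substitute and solve for A: 2A = 8, so A = 4.
General solution: y = (C₁ + C₂x + 4x²)e^(3x).


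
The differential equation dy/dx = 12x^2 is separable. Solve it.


Integrate both sides with respect to x: y = ∫ 12x^2 dx = 4x^3 + C.


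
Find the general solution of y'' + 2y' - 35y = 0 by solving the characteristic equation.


Characteristic equation: r² + 2r - 35 = 0.
Factor: (r + 7)(r - 5) = 0 ⇒ r = -7, 5 (distinct real).
General solution: y = C₁e^(-7x) + C₂e^(5x).


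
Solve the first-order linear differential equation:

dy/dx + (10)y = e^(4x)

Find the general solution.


P(x) = 10 ⇒ μ = e^(10x).
(μ y)' = e^(14x) ⇒ μ y = e^(14x)/14 + C.
Divide by μ: y = (1/14)e^(4x) + Ce^(-10x).


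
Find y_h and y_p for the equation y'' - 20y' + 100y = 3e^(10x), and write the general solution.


Characteristic polynomial (r - 10)² = 0; repeated root r = 10.
y_h = (C₁ + C₂x)e^(10x). Forcing matches the repeated root (resonance), so try y_p = Ax² e^(10x).
Substitute and solve for A: 2A = 3, so A = 3/2.
General solution: y = (C₁ + C₂x + (3/2)x²)e^(10x).


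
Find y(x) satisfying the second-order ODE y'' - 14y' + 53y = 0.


Characteristic equation: r² - 14r + 53 = 0.
Discriminant is negative; roots r = 7 ± 2i (complex conjugate pair).
General solution uses e^(α x)(C₁ cos(β x) + C₂ sin(β x)): y = e^(7x)(C₁cos(2x) + C₂sin(2x)).


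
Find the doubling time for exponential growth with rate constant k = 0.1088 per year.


Exponential growth: P(t) = P₀ e^(0.1088t). Set P(t)/P₀ = 2: e^(0.1088t) = 2.
Solve: t = ln(2)/0.1088 ≈ 6.37 years.


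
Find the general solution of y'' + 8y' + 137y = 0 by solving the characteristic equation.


Characteristic equation: r² + 8r + 137 = 0.
Discriminant is negative; roots r = -4 ± 11i (complex conjugate pair).
General solution uses e^(α x)(C₁ cos(β x) + C₂ sin(β x)): y = e^(-4x)(C₁cos(11x) + C₂sin(11x)).


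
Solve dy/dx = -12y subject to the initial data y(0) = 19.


General solution of y' = -12y is y = Ce^(-12x).
Apply y(0) = 19: C = 19.
Particular solution: y = 19e^(-12x).


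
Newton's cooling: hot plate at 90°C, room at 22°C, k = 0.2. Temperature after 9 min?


Newton's law: dT/dt = -k(T - T_a) has solution T(t) = T_a + (T₀ - T_a)e^(-kt).
Plug in T_a = 22, T₀ = 90, k = 0.2, t = 9: T(9) = 22 + (68)e^(-1.80) ≈ 33.2°C.


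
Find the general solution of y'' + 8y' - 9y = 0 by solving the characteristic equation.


Characteristic equation: r² + 8r - 9 = 0.
Factor: (r + 9)(r - 1) = 0 ⇒ r = -9, 1 (distinct real).
General solution: y = C₁e^(-9x) + C₂e^(x).


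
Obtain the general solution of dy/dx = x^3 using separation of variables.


Integrate both sides with respect to x: y = ∫ x^3 dx = (1/4)x^4 + C.


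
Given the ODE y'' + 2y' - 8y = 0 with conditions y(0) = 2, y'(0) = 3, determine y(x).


Characteristic roots of r² + 2r - 8 = 0 are -4, 2.
General solution y = c₁ e^(-4x) + c₂ e^(2x).
Apply y(0) = 2: c₁ + c₂ = 2. Apply y'(0) = 3: -4 c₁ + 2 c₂ = 3.
Solve: c₁ = 1/6, c₂ = 11/6.
Particular solution: y = (1/6)e^(-4x) + (11/6)e^(2x).


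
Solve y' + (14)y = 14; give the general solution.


P(x) = 14, Q(x) = 14; integrating factor μ = e^(14x).
(μ y)' = 14e^(14x) ⇒ μ y = e^(14x) + C.
Divide by μ: y = 1 + Ce^(-14x).


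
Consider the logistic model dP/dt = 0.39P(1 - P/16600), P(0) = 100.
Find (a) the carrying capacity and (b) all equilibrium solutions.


Logistic ODE dP/dt = 0.39P(1 - P/16600) has equilibria where dP/dt = 0, i.e. P = 0 or P = 16600.
The coefficient (1 - P/K) = 0 when P = K, identifying K = 16600 as the carrying capacity.
(a) K = 16600; (b) equilibria P = 0 and P = 16600.


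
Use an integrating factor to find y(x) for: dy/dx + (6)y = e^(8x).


P(x) = 6 ⇒ μ = e^(6x).
(μ y)' = e^(14x) ⇒ μ y = e^(14x)/14 + C.
Divide by μ: y = (1/14)e^(8x) + Ce^(-6x).


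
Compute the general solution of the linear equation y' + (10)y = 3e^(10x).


P(x) = 10 ⇒ μ = e^(10x).
(μ y)' = 3e^(20x) ⇒ μ y = (3/20)e^(20x) + C.
Divide by μ: y = (3/20)e^(10x) + Ce^(-10x).


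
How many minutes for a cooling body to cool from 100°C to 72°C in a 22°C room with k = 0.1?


From T(t) = T_a + (T₀ - T_a)e^(-kt), set T(t) = 72:
(72 - 22) / (100 - 22) = e^(-0.1t), so t = -ln(0.641)/0.1 ≈ 4.4 minutes.


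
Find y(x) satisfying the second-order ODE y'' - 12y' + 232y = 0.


Characteristic equation: r² - 12r + 232 = 0.
Discriminant is negative; roots r = 6 ± 14i (complex conjugate pair).
General solution uses e^(α x)(C₁ cos(β x) + C₂ sin(β x)): y = e^(6x)(C₁cos(14x) + C₂sin(14x)).


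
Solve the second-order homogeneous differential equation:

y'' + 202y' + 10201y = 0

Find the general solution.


Characteristic equation: r² + 202r + 10201 = 0, i.e. (r + 101)² = 0.
Repeated root r = -101; include an x factor for the second linearly independent solution.
General solution: y = (C₁ + C₂x)e^(-101x).


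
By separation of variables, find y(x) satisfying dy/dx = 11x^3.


Integrate both sides with respect to x: y = ∫ 11x^3 dx = (11/4)x^4 + C.


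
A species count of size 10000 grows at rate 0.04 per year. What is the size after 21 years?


The ODE dP/dt = 0.04P has solution P(t) = P(0)e^(0.04t).
Substitute P(0) = 10000 and t = 21: P(21) = 10000 e^(0.84) ≈ 23164.


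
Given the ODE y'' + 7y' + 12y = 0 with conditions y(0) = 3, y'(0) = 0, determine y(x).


Characteristic roots of r² + 7r + 12 = 0 are -3, -4.
General solution y = c₁ e^(-3x) + c₂ e^(-4x).
Apply y(0) = 3: c₁ + c₂ = 3. Apply y'(0) = 0: -3 c₁ - 4 c₂ = 0.
Solve: c₁ = 12, c₂ = -9.
Particular solution: y = 12e^(-3x) - 9e^(-4x).


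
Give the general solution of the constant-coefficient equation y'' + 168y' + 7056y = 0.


Characteristic equation: r² + 168r + 7056 = 0, i.e. (r + 84)² = 0.
Repeated root r = -84; include an x factor for the second linearly independent solution.
General solution: y = (C₁ + C₂x)e^(-84x).


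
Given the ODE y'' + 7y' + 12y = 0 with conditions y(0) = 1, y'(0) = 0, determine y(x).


Characteristic roots of r² + 7r + 12 = 0 are -4, -3.
General solution y = c₁ e^(-4x) + c₂ e^(-3x).
Apply y(0) = 1: c₁ + c₂ = 1. Apply y'(0) = 0: -4 c₁ - 3 c₂ = 0.
Solve: c₁ = -3, c₂ = 4.
Particular solution: y = -3e^(-4x) + 4e^(-3x).


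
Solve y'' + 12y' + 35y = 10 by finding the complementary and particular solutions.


Characteristic roots of r² + 12r + 35 = 0 are -7, -5.
y_h = C₁e^(-7x) + C₂e^(-5x).
Constant forcing; try y_p = A. Then 35A = 10 ⇒ A = 2/7.
General solution: y = C₁e^(-7x) + C₂e^(-5x) + 2/7.


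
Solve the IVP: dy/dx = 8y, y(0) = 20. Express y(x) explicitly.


General solution of y' = 8y is y = Ce^(8x).
Apply y(0) = 20: C = 20.
Particular solution: y = 20e^(8x).


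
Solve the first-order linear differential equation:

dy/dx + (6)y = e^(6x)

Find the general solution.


P(x) = 6 ⇒ μ = e^(6x).
(μ y)' = e^(12x) ⇒ μ y = (1/12)e^(12x) + C.
Divide by μ: y = (1/12)e^(6x) + Ce^(-6x).


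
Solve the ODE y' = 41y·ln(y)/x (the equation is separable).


Separate: dy/[y ln(y)] = 41 dx/x.
Substitute u = ln(y): du/u = 41 dx/x.
Integrate: ln|ln(y)| = 41ln|x| + C₀, hence ln(y) = C·x^41.


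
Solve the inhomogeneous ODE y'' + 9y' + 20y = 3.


Characteristic roots of r² + 9r + 20 = 0 are -5, -4.
y_h = C₁e^(-5x) + C₂e^(-4x).
Forcing exponent 0 is not a characteristic root; try y_p = A.
Substitute: A·(0 + (9)·0 + (20)) = A·20 = 3, so A = 3/20.
General solution: y = C₁e^(-5x) + C₂e^(-4x) + 3/20.


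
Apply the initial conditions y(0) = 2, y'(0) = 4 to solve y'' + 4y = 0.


Characteristic roots of r² + 4 = 0 are ±2i, so y = C₁cos(2x) + C₂sin(2x).
Apply y(0) = 2: C₁ = 2. Differentiate and apply y'(0) = 4: 2·C₂ = 4, so C₂ = 2.
Particular solution: y = 2cos(2x) + 2sin(2x).


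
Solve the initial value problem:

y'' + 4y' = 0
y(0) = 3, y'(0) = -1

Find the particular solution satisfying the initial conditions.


Characteristic roots of r² + 4r = 0 are -4, 0.
General solution y = c₁ e^(-4x) + c₂.
Apply y(0) = 3: c₁ + c₂ = 3. Apply y'(0) = -1: -4 c₁ + 0 c₂ = -1.
Solve: c₁ = 1/4, c₂ = 11/4.
Particular solution: y = (1/4)e^(-4x) + 11/4.


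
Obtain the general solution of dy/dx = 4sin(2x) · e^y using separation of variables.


Separate: e^(-y) dy = 4sin(2x) dx.
Integrate: -e^(-y) = -2cos(2x) + C₀.
Rearrange: e^(-y) = 2cos(2x) + C.


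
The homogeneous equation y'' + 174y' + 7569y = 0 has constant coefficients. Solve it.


Characteristic equation: r² + 174r + 7569 = 0, i.e. (r + 87)² = 0.
Repeated root r = -87; include an x factor for the second linearly independent solution.
General solution: y = (C₁ + C₂x)e^(-87x).


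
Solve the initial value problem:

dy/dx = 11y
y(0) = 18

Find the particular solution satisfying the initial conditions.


General solution of y' = 11y is y = Ce^(11x).
Apply y(0) = 18: C = 18.
Particular solution: y = 18e^(11x).


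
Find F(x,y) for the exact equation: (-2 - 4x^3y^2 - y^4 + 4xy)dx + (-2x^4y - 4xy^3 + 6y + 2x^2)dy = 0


Check exactness: ∂M/∂y = -8x^3y - 4y^3 + 4x and ∂N/∂x = -8x^3y - 4y^3 + 4x; equal, so the equation is exact.
Integrate M with respect to x (treating y as constant): ∫M dx = -2x - x^4y^2 - xy^4 + 2x^2y + h(y).
Differentiate w.r.t. y and set equal to N: the x-dependent terms already match, leaving h'(y) = 6y. Integrate: h(y) = 3y^2.
So F(x,y) = -2x - x^4y^2 - xy^4 + 3y^2 + 2x^2y.
General solution: -2x - x^4y^2 - xy^4 + 3y^2 + 2x^2y = C.


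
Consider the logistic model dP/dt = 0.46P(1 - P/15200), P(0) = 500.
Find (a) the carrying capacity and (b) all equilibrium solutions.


Logistic ODE dP/dt = 0.46P(1 - P/15200) has equilibria where dP/dt = 0, i.e. P = 0 or P = 15200.
The coefficient (1 - P/K) = 0 when P = K, identifying K = 15200 as the carrying capacity.
(a) K = 15200; (b) equilibria P = 0 and P = 15200.


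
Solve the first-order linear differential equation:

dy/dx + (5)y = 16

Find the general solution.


P(x) = 5, Q(x) = 16; integrating factor μ = e^(5x).
(μ y)' = 16e^(5x) ⇒ μ y = (16/5)e^(5x) + C.
Divide by μ: y = 16/5 + Ce^(-5x).


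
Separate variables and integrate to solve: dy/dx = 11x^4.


Integrate both sides with respect to x: y = ∫ 11x^4 dx = (11/5)x^5 + C.


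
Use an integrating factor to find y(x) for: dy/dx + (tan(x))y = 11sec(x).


P(x) = tan(x) ⇒ μ = e^(∫tan(x)dx) = sec(x).
(sec(x) y)' = 11sec²(x) ⇒ sec(x) y = 11tan(x) + C.
Multiply by cos(x): y = 11sin(x) + C·cos(x).


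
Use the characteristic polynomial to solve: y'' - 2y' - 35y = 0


Characteristic equation: r² - 2r - 35 = 0.
Factor: (r + 5)(r - 7) = 0 ⇒ r = -5, 7 (distinct real).
General solution: y = C₁e^(-5x) + C₂e^(7x).


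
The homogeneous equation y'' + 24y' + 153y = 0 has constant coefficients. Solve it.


Characteristic equation: r² + 24r + 153 = 0.
Discriminant is negative; roots r = -12 ± 3i (complex conjugate pair).
General solution uses e^(α x)(C₁ cos(β x) + C₂ sin(β x)): y = e^(-12x)(C₁cos(3x) + C₂sin(3x)).


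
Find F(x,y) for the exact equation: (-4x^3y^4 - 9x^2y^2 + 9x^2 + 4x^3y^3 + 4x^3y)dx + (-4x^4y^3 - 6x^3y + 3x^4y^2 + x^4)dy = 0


Check exactness: ∂M/∂y = -16x^3y^3 - 18x^2y + 12x^3y^2 + 4x^3 and ∂N/∂x = -16x^3y^3 - 18x^2y + 12x^3y^2 + 4x^3; equal, so the equation is exact.
Integrate M with respect to x (treating y as constant): ∫M dx = -x^4y^4 - 3x^3y^2 + 3x^3 + x^4y^3 + x^4y + h(y).
Differentiate w.r.t. y and set equal to N: all terms match, so h'(y) = 0 and h is a constant absorbed into C.
General solution: -x^4y^4 - 3x^3y^2 + 3x^3 + x^4y^3 + x^4y = C.


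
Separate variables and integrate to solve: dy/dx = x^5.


Integrate both sides with respect to x: y = ∫ x^5 dx = (1/6)x^6 + C.


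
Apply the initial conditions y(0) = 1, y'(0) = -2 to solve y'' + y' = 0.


Characteristic roots of r² + r = 0 are -1, 0.
General solution y = c₁ e^(-x) + c₂.
Apply y(0) = 1: c₁ + c₂ = 1. Apply y'(0) = -2: -1 c₁ + 0 c₂ = -2.
Solve: c₁ = 2, c₂ = -1.
Particular solution: y = 2e^(-x) - 1.


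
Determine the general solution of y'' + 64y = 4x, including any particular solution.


Homogeneous: r² + 64 = 0 ⇒ r = ±8i, y_h = C₁cos(8x) + C₂sin(8x).
Polynomial forcing; try y_p = Ax + B. Then y_p'' + 64 y_p = 64(Ax + B) = 4x, so B = 0 and A = 1/16.
General solution: y = C₁cos(8x) + C₂sin(8x) + (1/16)x.


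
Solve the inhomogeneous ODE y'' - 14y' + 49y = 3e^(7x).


Characteristic polynomial (r - 7)² = 0; repeated root r = 7.
y_h = (C₁ + C₂x)e^(7x). Forcing matches the repeated root (resonance), so try y_p = Ax² e^(7x).
Substitute and solve for A: 2A = 3, so A = 3/2.
General solution: y = (C₁ + C₂x + (3/2)x²)e^(7x).


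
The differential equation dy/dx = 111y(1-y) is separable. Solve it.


Separate: dy/[y(1-y)] = 111 dx.
Partial fractions: 1/[y(1-y)] = 1/y + 1/(1-y).
Integrate: ln|y/(1-y)| = 111x + C₀.
Solve for y: y = 1/(1 + Ce^(-111x)).


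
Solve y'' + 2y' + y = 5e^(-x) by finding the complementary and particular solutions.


Characteristic polynomial (r + 1)² = 0; repeated root r = -1.
y_h = (C₁ + C₂x)e^(-x). Forcing matches the repeated root (resonance), so try y_p = Ax² e^(-x).
Substitute and solve for A: 2A = 5, so A = 5/2.
General solution: y = (C₁ + C₂x + (5/2)x²)e^(-x).


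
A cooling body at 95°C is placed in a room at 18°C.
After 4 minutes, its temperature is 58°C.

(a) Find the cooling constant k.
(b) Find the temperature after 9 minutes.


Newton's law: T(t) = T_a + (T₀ - T_a)e^(-kt).
(a) Use T(4) = 58: (58 - 18)/(95 - 18) = e^(-k·4), so k = -ln(0.519)/4 ≈ 0.1637.
(b) Apply k to t = 9: T(9) = 18 + (77)e^(-1.474) ≈ 35.6°C.


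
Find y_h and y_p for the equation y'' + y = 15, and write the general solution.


Homogeneous part: r² + 1 = 0 ⇒ r = ±1i, so y_h = C₁cos(x) + C₂sin(x).
Try constant y_p = A; plug in: 1A = 15 ⇒ A = 15.
General solution: y = C₁cos(x) + C₂sin(x) + 15.


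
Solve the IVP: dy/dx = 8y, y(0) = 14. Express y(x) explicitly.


General solution of y' = 8y is y = Ce^(8x).
Apply y(0) = 14: C = 14.
Particular solution: y = 14e^(8x).


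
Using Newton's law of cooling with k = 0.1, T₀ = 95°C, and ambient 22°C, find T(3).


Newton's law: dT/dt = -k(T - T_a) has solution T(t) = T_a + (T₀ - T_a)e^(-kt).
Plug in T_a = 22, T₀ = 95, k = 0.1, t = 3: T(3) = 22 + (73)e^(-0.30) ≈ 76.1°C.


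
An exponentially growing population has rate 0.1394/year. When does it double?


Exponential growth: P(t) = P₀ e^(0.1394t). Set P(t)/P₀ = 2: e^(0.1394t) = 2.
Solve: t = ln(2)/0.1394 ≈ 4.97 years.


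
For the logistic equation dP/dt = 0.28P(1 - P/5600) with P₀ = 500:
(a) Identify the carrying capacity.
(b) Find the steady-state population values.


Logistic ODE dP/dt = 0.28P(1 - P/5600) has equilibria where dP/dt = 0, i.e. P = 0 or P = 5600.
The coefficient (1 - P/K) = 0 when P = K, identifying K = 5600 as the carrying capacity.
(a) K = 5600; (b) equilibria P = 0 and P = 5600.


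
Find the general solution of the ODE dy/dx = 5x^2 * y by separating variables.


Separate variables: dy/y = 5x^2 dx.
Integrate: ln|y| = (5/3)x^3 + C₀.
Exponentiate: y = Ce^((5/3)x^3).


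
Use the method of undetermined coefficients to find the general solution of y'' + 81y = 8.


Homogeneous part: r² + 81 = 0 ⇒ r = ±9i, so y_h = C₁cos(9x) + C₂sin(9x).
Try constant y_p = A; plug in: 81A = 8 ⇒ A = 8/81.
General solution: y = C₁cos(9x) + C₂sin(9x) + 8/81.


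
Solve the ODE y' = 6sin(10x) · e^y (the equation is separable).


Separate: e^(-y) dy = 6sin(10x) dx.
Integrate: -e^(-y) = -(3/5)cos(10x) + C₀.
Rearrange: e^(-y) = (3/5)cos(10x) + C.


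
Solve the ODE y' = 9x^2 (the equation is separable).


Integrate both sides with respect to x: y = ∫ 9x^2 dx = 3x^3 + C.


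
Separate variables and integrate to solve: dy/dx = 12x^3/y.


Separate variables: y dy = 12x^3 dx.
Integrate both sides: y²/2 = 3x^4 + C₀.
Multiply by 2: y² = 6x^4 + C.


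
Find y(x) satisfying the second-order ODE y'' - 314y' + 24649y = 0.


Characteristic equation: r² - 314r + 24649 = 0, i.e. (r - 157)² = 0.
Repeated root r = 157; include an x factor for the second linearly independent solution.
General solution: y = (C₁ + C₂x)e^(157x).


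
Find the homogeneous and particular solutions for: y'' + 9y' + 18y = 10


Characteristic roots of r² + 9r + 18 = 0 are -3, -6.
y_h = C₁e^(-3x) + C₂e^(-6x).
Constant forcing; try y_p = A. Then 18A = 10 ⇒ A = 5/9.
General solution: y = C₁e^(-3x) + C₂e^(-6x) + 5/9.


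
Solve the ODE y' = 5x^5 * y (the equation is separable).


Separate variables: dy/y = 5x^5 dx.
Integrate: ln|y| = (5/6)x^6 + C₀.
Exponentiate: y = Ce^((5/6)x^6).


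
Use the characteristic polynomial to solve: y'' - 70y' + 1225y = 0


Characteristic equation: r² - 70r + 1225 = 0, i.e. (r - 35)² = 0.
Repeated root r = 35; include an x factor for the second linearly independent solution.
General solution: y = (C₁ + C₂x)e^(35x).
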